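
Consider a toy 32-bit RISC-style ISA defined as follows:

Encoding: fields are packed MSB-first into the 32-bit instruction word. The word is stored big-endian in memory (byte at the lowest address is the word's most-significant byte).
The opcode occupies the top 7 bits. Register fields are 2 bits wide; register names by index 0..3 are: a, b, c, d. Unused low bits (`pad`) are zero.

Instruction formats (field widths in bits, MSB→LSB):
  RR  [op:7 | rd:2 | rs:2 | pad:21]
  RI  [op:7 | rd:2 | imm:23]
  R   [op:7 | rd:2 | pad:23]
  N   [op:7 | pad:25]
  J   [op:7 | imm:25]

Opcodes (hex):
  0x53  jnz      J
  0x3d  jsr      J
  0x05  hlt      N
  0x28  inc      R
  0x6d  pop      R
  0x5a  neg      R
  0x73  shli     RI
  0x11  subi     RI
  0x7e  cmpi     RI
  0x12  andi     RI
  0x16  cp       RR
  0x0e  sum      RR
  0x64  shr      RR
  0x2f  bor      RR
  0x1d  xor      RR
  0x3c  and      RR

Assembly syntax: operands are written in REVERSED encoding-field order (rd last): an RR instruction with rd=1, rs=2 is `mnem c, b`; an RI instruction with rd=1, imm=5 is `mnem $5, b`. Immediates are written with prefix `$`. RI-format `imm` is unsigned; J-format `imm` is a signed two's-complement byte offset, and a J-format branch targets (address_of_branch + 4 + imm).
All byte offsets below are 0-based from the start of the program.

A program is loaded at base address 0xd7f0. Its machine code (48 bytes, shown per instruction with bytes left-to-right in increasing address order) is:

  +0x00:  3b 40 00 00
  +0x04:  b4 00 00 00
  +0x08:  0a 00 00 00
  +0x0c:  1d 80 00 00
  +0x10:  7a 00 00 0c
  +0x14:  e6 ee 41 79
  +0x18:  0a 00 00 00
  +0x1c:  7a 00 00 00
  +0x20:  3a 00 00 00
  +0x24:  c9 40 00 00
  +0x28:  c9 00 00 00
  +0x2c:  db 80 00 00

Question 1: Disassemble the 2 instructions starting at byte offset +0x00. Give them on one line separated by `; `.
+0x00: 3b 40 00 00 ⇒ word 0x3b400000 (big)
  opcode bits[31:25]=0x1d: xor/RR
  [24:23] rd=2 = c
  [22:21] rs=2 = c
+0x04: b4 00 00 00 ⇒ word 0xb4000000 (big)
  opcode bits[31:25]=0x5a: neg/R
  [24:23] rd=0 = a

xor c, c; neg a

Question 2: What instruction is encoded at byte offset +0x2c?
pop d

[2c] db 80 00 00 → 0xdb800000
  top 7b → 0x6d → pop [R]
  rd: (w>>23)&0x3=0x3 → d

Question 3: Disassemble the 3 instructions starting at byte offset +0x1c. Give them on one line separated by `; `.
jsr $0; xor a, a; shr c, c

off 0x1c: read 7a 00 00 00 as big → 0x7a000000
  op=0x7a000000>>25=0x3d ⇒ jsr (J)
  imm: (w>>0)&0x1ffffff=0x0 → $0
off 0x20: read 3a 00 00 00 as big → 0x3a000000
  op=0x3a000000>>25=0x1d ⇒ xor (RR)
  rd: (w>>23)&0x3=0x0 → a
  rs: (w>>21)&0x3=0x0 → a
off 0x24: read c9 40 00 00 as big → 0xc9400000
  op=0xc9400000>>25=0x64 ⇒ shr (RR)
  rd: (w>>23)&0x3=0x2 → c
  rs: (w>>21)&0x3=0x2 → c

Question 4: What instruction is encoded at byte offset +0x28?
shr a, c

off 0x28: read c9 00 00 00 as big → 0xc9000000
  opcode bits[31:25]=0x64: shr/RR
  rd: (w>>23)&0x3=0x2 → c
  rs: (w>>21)&0x3=0x0 → a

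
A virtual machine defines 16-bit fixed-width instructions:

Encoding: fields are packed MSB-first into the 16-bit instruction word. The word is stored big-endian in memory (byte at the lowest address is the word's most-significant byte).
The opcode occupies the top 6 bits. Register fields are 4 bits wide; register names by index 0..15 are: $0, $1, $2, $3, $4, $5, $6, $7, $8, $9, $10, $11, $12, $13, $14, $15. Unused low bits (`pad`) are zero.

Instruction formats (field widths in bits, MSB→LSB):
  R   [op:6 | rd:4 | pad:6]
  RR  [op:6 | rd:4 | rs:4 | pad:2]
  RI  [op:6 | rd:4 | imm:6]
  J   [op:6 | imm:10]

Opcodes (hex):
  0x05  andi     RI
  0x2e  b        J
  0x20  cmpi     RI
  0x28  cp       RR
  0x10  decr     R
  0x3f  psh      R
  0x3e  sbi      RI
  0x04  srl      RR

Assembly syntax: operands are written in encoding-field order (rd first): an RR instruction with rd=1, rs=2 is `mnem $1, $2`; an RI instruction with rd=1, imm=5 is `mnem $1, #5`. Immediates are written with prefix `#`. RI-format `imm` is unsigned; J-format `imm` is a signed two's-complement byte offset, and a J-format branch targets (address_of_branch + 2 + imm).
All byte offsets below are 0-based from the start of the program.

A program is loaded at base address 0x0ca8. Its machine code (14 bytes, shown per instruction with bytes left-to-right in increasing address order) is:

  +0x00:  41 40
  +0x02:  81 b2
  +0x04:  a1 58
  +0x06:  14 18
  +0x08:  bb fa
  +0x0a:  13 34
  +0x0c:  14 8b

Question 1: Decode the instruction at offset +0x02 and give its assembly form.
off 0x02: read 81 b2 as big → 0x81b2
  op=0x81b2>>10=0x20 ⇒ cmpi (RI)
  rd@[9:6]=0x6 ⇒ $6
  imm@[5:0]=0x32 ⇒ #50

cmpi $6, #50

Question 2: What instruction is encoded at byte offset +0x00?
decr $5

off 0x00: read 41 40 as big → 0x4140
  op=0x4140>>10=0x10 ⇒ decr (R)
  rd@[9:6]=0x5 ⇒ $5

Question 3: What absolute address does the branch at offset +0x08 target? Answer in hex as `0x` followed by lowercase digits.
0x0cac

+0x08: bb fa ⇒ word 0xbbfa (big)
  opcode bits[15:10]=0x2e: b/J
  imm@[9:0]=0x3fa (s10→-6) ⇒ #-6
  target = base 0x0ca8 + off 0x08 + 2 + imm -6 = 0x0cac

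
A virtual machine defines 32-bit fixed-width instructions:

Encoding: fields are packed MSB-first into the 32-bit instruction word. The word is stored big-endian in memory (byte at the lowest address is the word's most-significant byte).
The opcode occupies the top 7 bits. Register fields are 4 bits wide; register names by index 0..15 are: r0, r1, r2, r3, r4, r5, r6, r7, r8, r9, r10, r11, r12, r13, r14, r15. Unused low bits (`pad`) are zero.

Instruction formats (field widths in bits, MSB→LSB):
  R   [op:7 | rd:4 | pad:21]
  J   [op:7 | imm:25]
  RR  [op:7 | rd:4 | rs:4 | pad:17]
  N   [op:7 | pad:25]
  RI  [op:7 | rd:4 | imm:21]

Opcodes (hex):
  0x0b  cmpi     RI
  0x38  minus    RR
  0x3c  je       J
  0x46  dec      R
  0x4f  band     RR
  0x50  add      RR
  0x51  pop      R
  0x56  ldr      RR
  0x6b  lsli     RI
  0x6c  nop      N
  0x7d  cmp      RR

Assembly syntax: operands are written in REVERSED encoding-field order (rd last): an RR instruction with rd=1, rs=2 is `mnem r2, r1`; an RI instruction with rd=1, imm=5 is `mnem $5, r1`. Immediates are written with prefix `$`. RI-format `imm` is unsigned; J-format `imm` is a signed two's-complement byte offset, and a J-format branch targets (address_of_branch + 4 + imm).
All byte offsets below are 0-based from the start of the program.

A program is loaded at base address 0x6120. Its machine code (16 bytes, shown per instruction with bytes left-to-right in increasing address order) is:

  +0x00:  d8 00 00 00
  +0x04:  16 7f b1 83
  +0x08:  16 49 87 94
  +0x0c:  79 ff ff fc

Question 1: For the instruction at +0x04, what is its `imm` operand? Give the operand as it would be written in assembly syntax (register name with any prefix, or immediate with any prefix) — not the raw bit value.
[04] 16 7f b1 83 → 0x167fb183
  op=0x167fb183>>25=0xb ⇒ cmpi (RI)
  rd@[24:21]=0x3 ⇒ r3
  imm@[20:0]=0x1fb183 ⇒ $2077059

$2077059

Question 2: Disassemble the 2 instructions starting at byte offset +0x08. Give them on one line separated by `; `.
off 0x08: read 16 49 87 94 as big → 0x16498794
  opcode bits[31:25]=0xb: cmpi/RI
  [24:21] rd=2 = r2
  [20:0] imm=624532 = $624532
off 0x0c: read 79 ff ff fc as big → 0x79fffffc
  opcode bits[31:25]=0x3c: je/J
  [24:0] imm=33554428 (s25→-4) = $-4

cmpi $624532, r2; je $-4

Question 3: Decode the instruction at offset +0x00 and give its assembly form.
[00] d8 00 00 00 → 0xd8000000
  opcode bits[31:25]=0x6c: nop/N

nop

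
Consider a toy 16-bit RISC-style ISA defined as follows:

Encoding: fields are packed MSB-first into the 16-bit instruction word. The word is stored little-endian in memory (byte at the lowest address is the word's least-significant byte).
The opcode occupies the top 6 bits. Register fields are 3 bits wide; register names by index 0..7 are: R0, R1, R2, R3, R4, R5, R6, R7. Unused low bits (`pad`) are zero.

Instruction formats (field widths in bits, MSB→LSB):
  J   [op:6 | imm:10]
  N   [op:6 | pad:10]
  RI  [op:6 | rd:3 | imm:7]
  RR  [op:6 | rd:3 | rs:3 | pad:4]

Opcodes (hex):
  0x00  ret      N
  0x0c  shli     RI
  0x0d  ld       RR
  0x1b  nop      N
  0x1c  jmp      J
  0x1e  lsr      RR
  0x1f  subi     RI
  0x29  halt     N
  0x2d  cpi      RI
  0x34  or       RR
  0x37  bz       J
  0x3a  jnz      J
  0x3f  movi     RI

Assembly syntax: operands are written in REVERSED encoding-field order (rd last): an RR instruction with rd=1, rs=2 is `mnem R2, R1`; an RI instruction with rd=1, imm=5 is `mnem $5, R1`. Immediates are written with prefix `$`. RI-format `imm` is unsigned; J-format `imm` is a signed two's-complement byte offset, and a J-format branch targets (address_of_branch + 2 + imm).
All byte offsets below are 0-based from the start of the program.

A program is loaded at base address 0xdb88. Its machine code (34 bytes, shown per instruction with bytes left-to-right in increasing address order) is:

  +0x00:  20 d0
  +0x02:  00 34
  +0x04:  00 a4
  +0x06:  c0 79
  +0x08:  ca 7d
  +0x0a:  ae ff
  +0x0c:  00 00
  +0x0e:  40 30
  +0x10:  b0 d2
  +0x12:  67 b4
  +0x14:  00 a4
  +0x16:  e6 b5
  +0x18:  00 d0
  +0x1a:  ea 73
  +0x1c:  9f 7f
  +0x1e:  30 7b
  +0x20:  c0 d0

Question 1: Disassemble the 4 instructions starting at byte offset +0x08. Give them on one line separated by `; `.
subi $74, R3; movi $46, R7; ret; shli $64, R0

[08] ca 7d → 0x7dca
  op=0x7dca>>10=0x1f ⇒ subi (RI)
  [9:7] rd=3 = R3
  [6:0] imm=74 = $74
[0a] ae ff → 0xffae
  op=0xffae>>10=0x3f ⇒ movi (RI)
  [9:7] rd=7 = R7
  [6:0] imm=46 = $46
[0c] 00 00 → 0x0000
  op=0x0000>>10=0x0 ⇒ ret (N)
[0e] 40 30 → 0x3040
  op=0x3040>>10=0xc ⇒ shli (RI)
  [9:7] rd=0 = R0
  [6:0] imm=64 = $64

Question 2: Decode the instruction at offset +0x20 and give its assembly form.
off 0x20: read c0 d0 as little → 0xd0c0
  top 6b → 0x34 → or [RR]
  rd: (w>>7)&0x7=0x1 → R1
  rs: (w>>4)&0x7=0x4 → R4

or R4, R1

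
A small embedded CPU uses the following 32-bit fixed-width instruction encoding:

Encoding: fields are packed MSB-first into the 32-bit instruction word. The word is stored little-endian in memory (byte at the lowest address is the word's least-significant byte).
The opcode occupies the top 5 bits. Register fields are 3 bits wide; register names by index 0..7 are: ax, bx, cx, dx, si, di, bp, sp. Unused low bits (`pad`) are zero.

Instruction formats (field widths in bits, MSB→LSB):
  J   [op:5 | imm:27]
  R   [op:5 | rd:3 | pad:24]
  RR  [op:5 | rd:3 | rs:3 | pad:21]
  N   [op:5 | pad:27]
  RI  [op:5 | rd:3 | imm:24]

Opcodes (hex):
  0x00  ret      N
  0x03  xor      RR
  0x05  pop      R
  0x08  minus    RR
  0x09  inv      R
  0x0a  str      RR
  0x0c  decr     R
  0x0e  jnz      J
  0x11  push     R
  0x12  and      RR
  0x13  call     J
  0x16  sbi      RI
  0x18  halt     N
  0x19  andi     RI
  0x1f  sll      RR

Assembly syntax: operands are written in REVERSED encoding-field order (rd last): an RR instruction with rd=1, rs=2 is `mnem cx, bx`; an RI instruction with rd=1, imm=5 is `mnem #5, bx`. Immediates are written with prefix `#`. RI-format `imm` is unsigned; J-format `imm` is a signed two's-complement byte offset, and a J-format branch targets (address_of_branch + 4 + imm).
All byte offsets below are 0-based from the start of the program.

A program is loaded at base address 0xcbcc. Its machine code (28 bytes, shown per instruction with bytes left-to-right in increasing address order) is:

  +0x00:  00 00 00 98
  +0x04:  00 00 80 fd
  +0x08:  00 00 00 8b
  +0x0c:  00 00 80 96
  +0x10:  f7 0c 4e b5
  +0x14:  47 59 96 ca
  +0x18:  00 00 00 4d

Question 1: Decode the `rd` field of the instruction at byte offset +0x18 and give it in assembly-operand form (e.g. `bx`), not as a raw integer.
@+18  little-endian(00 00 00 4d) = 0x4d000000
  top 5b → 0x9 → inv [R]
  rd: (w>>24)&0x7=0x5 → di

di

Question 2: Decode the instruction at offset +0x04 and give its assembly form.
sll si, di

@+04  little-endian(00 00 80 fd) = 0xfd800000
  op=0xfd800000>>27=0x1f ⇒ sll (RR)
  rd: (w>>24)&0x7=0x5 → di
  rs: (w>>21)&0x7=0x4 → si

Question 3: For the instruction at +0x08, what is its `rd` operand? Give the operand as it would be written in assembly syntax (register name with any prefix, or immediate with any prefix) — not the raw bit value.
@+08  little-endian(00 00 00 8b) = 0x8b000000
  op=0x8b000000>>27=0x11 ⇒ push (R)
  rd@[26:24]=0x3 ⇒ dx

dx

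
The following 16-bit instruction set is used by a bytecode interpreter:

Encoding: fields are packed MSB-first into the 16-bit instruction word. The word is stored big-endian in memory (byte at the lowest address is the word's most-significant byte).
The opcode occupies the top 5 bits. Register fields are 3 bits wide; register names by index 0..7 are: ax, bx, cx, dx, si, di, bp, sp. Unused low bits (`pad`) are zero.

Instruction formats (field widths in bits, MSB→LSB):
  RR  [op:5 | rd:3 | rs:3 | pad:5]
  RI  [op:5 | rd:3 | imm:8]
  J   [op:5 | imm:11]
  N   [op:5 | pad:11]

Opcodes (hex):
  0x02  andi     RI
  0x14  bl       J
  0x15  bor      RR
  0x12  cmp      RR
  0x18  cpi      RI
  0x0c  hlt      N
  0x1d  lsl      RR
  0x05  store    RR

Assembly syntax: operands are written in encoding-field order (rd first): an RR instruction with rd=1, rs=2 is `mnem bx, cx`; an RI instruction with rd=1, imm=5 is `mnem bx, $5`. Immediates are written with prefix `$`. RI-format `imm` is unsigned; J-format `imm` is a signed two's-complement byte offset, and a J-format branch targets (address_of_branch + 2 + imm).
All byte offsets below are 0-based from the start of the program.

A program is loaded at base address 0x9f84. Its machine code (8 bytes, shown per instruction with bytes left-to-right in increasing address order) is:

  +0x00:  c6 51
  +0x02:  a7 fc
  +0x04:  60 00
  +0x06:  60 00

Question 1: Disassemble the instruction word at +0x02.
bl $-4

@+02  big-endian(a7 fc) = 0xa7fc
  opcode bits[15:11]=0x14: bl/J
  imm@[10:0]=0x7fc (s11→-4) ⇒ $-4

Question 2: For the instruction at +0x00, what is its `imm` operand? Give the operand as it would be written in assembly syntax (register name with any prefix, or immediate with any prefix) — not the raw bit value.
$81

@+00  big-endian(c6 51) = 0xc651
  opcode bits[15:11]=0x18: cpi/RI
  rd@[10:8]=0x6 ⇒ bp
  imm@[7:0]=0x51 ⇒ $81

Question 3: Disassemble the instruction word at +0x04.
off 0x04: read 60 00 as big → 0x6000
  op=0x6000>>11=0xc ⇒ hlt (N)

hlt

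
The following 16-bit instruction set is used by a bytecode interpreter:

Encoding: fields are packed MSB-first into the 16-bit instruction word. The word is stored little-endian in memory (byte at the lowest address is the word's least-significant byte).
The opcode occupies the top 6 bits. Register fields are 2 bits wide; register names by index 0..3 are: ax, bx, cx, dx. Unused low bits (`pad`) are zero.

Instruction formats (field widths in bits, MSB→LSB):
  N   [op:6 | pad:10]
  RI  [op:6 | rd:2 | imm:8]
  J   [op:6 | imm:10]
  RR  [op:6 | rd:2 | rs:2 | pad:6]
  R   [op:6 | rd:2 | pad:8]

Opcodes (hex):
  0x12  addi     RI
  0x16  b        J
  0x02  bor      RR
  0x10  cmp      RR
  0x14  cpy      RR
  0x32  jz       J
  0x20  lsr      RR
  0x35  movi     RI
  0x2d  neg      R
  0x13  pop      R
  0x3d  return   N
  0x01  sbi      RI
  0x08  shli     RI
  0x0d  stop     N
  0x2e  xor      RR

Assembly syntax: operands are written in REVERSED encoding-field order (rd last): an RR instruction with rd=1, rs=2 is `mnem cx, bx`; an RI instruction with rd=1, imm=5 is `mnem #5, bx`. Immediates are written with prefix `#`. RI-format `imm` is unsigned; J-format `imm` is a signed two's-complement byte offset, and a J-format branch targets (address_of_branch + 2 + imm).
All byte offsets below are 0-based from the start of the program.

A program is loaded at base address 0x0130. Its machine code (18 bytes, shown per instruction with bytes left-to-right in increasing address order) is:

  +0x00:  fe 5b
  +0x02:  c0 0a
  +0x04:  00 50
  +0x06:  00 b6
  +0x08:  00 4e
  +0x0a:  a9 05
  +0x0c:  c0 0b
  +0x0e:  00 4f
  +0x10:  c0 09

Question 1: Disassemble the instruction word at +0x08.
pop cx

[08] 00 4e → 0x4e00
  opcode bits[15:10]=0x13: pop/R
  [9:8] rd=2 = cx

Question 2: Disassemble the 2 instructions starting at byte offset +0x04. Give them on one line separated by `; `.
@+04  little-endian(00 50) = 0x5000
  op=0x5000>>10=0x14 ⇒ cpy (RR)
  rd@[9:8]=0x0 ⇒ ax
  rs@[7:6]=0x0 ⇒ ax
@+06  little-endian(00 b6) = 0xb600
  op=0xb600>>10=0x2d ⇒ neg (R)
  rd@[9:8]=0x2 ⇒ cx

cpy ax, ax; neg cx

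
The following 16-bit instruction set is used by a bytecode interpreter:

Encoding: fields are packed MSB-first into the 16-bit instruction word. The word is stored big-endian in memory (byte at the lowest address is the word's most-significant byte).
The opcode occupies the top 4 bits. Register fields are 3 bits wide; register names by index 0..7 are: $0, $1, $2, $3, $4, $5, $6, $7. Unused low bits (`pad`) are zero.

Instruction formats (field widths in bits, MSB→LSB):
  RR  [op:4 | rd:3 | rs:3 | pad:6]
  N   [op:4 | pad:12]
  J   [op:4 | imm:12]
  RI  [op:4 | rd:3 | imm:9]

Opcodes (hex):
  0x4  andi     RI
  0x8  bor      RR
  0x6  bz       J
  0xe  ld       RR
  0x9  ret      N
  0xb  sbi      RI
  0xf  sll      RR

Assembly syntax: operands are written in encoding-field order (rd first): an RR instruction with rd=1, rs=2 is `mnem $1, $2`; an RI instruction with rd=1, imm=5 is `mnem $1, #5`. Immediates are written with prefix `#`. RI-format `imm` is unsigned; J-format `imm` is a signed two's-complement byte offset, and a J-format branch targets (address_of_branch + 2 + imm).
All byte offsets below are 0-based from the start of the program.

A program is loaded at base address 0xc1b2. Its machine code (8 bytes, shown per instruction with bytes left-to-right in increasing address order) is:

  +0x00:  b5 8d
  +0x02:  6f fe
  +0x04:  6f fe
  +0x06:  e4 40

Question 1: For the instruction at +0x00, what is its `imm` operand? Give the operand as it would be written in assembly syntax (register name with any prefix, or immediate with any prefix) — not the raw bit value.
#397

+0x00: b5 8d ⇒ word 0xb58d (big)
  top 4b → 0xb → sbi [RI]
  rd: (w>>9)&0x7=0x2 → $2
  imm: (w>>0)&0x1ff=0x18d → #397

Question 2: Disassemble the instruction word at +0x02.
bz #-2

[02] 6f fe → 0x6ffe
  top 4b → 0x6 → bz [J]
  imm@[11:0]=0xffe (s12→-2) ⇒ #-2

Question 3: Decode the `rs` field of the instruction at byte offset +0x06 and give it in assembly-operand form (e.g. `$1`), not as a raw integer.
off 0x06: read e4 40 as big → 0xe440
  op=0xe440>>12=0xe ⇒ ld (RR)
  rd@[11:9]=0x2 ⇒ $2
  rs@[8:6]=0x1 ⇒ $1

$1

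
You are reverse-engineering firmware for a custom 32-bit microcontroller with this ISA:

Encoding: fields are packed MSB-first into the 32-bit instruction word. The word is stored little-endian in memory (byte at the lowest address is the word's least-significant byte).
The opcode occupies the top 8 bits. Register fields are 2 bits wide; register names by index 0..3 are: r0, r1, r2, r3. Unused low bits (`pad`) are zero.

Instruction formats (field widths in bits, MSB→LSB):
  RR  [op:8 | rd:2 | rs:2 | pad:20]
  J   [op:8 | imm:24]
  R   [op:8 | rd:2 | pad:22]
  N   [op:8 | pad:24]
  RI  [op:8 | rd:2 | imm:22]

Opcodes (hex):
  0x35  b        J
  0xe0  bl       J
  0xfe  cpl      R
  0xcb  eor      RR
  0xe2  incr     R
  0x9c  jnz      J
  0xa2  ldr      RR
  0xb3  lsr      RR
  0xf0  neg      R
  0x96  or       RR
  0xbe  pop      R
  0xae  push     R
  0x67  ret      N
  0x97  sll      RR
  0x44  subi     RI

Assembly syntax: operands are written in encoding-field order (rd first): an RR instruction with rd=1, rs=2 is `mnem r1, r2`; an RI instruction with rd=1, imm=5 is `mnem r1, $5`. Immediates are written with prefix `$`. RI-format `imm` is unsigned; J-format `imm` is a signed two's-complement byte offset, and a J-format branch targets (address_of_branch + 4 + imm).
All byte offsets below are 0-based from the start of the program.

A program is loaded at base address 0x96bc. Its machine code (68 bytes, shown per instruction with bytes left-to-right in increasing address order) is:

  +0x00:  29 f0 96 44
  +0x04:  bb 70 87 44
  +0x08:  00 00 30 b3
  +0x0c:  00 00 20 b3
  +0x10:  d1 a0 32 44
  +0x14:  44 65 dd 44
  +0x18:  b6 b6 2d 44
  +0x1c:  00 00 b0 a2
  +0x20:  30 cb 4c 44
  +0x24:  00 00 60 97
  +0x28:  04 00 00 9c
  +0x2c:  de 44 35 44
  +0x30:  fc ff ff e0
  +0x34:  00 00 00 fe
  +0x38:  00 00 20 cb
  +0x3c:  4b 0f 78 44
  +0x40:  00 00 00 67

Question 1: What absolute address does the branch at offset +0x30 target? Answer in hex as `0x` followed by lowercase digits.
0x96ec

@+30  little-endian(fc ff ff e0) = 0xe0fffffc
  op=0xe0fffffc>>24=0xe0 ⇒ bl (J)
  imm: (w>>0)&0xffffff=0xfffffc (s24→-4) → $-4
  target = base 0x96bc + off 0x30 + 4 + imm -4 = 0x96ec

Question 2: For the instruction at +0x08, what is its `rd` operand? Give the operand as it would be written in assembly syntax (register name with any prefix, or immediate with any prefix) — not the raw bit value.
+0x08: 00 00 30 b3 ⇒ word 0xb3300000 (little)
  top 8b → 0xb3 → lsr [RR]
  [23:22] rd=0 = r0
  [21:20] rs=3 = r3

r0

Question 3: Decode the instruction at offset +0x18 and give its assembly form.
subi r0, $2995894

off 0x18: read b6 b6 2d 44 as little → 0x442db6b6
  opcode bits[31:24]=0x44: subi/RI
  [23:22] rd=0 = r0
  [21:0] imm=2995894 = $2995894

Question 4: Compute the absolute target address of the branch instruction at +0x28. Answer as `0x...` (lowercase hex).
off 0x28: read 04 00 00 9c as little → 0x9c000004
  op=0x9c000004>>24=0x9c ⇒ jnz (J)
  imm: (w>>0)&0xffffff=0x4 → $4
  target = base 0x96bc + off 0x28 + 4 + imm 4 = 0x96ec

0x96ec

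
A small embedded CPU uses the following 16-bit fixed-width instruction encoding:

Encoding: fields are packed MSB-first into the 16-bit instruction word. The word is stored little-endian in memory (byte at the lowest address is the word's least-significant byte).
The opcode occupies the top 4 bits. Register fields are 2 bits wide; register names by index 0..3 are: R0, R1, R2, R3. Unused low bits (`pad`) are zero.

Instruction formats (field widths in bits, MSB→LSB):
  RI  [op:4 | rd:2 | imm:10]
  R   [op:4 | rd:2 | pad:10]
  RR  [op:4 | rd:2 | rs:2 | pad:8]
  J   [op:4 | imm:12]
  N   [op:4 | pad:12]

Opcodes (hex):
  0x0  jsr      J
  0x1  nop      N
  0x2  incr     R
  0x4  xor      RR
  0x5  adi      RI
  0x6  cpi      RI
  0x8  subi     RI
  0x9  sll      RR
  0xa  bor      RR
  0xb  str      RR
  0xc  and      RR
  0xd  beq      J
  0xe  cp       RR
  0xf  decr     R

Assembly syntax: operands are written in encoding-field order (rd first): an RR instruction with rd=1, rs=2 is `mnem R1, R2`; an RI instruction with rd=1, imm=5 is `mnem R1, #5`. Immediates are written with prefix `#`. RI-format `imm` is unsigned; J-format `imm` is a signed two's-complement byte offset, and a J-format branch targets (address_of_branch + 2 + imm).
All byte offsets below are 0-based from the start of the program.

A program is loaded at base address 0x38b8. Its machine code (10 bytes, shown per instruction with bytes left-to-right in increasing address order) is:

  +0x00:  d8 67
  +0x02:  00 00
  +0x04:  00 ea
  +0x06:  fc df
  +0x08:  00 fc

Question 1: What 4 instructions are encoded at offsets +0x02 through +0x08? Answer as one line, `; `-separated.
@+02  little-endian(00 00) = 0x0000
  op=0x0000>>12=0x0 ⇒ jsr (J)
  imm: (w>>0)&0xfff=0x0 → #0
@+04  little-endian(00 ea) = 0xea00
  op=0xea00>>12=0xe ⇒ cp (RR)
  rd: (w>>10)&0x3=0x2 → R2
  rs: (w>>8)&0x3=0x2 → R2
@+06  little-endian(fc df) = 0xdffc
  op=0xdffc>>12=0xd ⇒ beq (J)
  imm: (w>>0)&0xfff=0xffc (s12→-4) → #-4
@+08  little-endian(00 fc) = 0xfc00
  op=0xfc00>>12=0xf ⇒ decr (R)
  rd: (w>>10)&0x3=0x3 → R3

jsr #0; cp R2, R2; beq #-4; decr R3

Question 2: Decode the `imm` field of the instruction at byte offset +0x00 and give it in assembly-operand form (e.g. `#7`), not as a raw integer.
[00] d8 67 → 0x67d8
  op=0x67d8>>12=0x6 ⇒ cpi (RI)
  [11:10] rd=1 = R1
  [9:0] imm=984 = #984

#984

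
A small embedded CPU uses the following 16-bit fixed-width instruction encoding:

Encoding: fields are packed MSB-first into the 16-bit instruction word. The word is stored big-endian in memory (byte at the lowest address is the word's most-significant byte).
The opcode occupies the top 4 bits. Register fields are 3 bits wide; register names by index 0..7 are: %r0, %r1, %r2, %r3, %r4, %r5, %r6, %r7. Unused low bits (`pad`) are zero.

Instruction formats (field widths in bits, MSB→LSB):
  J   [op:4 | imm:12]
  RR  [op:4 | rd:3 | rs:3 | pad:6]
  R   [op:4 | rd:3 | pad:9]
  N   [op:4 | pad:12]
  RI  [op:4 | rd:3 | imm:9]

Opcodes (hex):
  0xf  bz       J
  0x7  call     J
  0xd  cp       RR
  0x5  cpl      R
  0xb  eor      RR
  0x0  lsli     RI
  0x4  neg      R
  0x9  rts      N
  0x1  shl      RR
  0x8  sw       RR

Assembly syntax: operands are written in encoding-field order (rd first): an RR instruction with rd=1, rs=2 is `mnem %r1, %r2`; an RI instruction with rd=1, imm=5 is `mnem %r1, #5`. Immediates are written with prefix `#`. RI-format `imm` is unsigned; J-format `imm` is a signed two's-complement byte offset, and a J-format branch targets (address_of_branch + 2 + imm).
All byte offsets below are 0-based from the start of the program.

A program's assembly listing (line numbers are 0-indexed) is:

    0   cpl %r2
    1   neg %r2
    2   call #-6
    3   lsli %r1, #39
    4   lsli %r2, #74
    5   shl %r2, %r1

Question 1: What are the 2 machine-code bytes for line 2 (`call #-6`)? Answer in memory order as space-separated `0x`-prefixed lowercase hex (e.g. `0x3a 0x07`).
L2: call op=0x7:4|imm=-6:12 ⇒ 0x7ffa ⇒ big 7f fa

0x7f 0xfa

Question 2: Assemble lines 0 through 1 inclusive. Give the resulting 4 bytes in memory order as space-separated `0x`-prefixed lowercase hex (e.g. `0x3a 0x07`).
0x54 0x00 0x44 0x00

line 0 (cpl): pack op=0x5:4|rd=2:3|pad=0:9 = 0x5400; big→ 54 00
line 1 (neg): pack op=0x4:4|rd=2:3|pad=0:9 = 0x4400; big→ 44 00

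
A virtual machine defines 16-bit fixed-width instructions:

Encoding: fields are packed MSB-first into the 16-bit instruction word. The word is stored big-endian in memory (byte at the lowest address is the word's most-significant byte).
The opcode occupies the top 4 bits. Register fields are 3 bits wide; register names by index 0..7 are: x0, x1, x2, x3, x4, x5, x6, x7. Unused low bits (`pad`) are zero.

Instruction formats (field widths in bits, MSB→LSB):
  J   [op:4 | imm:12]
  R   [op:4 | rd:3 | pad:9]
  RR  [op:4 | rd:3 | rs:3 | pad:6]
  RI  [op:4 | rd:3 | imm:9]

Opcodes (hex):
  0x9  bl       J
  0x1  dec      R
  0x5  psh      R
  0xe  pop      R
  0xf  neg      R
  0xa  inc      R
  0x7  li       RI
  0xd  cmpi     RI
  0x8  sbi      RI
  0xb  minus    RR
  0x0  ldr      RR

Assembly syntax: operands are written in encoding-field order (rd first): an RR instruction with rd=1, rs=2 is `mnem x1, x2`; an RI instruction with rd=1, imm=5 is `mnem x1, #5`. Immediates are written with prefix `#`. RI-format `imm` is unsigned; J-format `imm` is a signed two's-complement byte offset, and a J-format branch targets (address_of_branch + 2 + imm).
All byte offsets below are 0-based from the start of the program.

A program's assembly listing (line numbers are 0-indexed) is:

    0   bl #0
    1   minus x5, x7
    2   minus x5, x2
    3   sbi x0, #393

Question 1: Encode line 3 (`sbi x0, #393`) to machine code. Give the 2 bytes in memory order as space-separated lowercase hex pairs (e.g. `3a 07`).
81 89

L3: sbi op=0x8:4|rd=0:3|imm=393:9 ⇒ 0x8189 ⇒ big 81 89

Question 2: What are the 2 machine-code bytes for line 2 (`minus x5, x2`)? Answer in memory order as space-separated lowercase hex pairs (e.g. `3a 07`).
line 2 (minus): pack op=0xb:4|rd=5:3|rs=2:3|pad=0:6 = 0xba80; big→ ba 80

ba 80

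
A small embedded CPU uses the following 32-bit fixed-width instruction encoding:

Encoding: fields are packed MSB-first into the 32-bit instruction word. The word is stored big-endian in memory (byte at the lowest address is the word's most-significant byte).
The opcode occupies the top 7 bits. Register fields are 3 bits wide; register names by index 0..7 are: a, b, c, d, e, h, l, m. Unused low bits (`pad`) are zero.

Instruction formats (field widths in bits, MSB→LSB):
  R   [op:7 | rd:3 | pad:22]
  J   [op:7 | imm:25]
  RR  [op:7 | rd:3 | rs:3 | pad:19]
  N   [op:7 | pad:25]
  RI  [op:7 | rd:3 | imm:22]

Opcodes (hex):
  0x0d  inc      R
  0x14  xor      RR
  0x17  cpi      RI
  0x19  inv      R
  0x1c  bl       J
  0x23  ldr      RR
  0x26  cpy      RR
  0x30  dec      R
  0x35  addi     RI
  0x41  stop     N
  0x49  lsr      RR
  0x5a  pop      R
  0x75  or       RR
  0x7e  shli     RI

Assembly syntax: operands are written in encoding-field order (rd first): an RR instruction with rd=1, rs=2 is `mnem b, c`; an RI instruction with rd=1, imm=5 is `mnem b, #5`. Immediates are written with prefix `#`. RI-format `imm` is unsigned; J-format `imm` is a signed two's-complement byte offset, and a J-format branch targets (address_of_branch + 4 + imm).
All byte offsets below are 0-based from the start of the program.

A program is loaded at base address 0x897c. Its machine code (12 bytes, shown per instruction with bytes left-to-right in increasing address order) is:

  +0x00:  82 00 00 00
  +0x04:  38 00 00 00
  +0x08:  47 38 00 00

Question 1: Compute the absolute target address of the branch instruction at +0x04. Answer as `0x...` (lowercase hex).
@+04  big-endian(38 00 00 00) = 0x38000000
  top 7b → 0x1c → bl [J]
  imm: (w>>0)&0x1ffffff=0x0 → #0
  target = base 0x897c + off 0x04 + 4 + imm 0 = 0x8984

0x8984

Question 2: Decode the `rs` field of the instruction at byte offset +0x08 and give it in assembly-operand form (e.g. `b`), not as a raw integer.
+0x08: 47 38 00 00 ⇒ word 0x47380000 (big)
  op=0x47380000>>25=0x23 ⇒ ldr (RR)
  rd@[24:22]=0x4 ⇒ e
  rs@[21:19]=0x7 ⇒ m

m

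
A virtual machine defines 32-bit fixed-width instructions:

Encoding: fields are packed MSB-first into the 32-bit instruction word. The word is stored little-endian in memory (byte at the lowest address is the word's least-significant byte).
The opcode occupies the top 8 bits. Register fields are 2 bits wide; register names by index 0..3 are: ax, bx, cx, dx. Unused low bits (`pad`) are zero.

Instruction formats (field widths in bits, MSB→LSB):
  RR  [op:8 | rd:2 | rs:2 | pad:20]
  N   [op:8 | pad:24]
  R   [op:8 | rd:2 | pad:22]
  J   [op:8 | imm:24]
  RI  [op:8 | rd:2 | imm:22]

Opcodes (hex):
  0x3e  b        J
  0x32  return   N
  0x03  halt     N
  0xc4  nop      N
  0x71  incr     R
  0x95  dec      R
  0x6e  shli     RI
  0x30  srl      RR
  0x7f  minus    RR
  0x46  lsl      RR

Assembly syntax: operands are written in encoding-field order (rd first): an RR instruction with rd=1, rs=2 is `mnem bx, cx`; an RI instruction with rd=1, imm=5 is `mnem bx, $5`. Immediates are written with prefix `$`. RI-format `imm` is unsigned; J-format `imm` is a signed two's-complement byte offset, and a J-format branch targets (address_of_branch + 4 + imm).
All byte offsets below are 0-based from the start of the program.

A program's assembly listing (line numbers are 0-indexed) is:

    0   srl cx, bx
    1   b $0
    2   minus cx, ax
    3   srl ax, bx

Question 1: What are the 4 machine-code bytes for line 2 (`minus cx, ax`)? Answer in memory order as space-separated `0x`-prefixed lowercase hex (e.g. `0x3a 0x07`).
0x00 0x00 0x80 0x7f

line 2 (minus): pack op=0x7f:8|rd=2:2|rs=0:2|pad=0:20 = 0x7f800000; little→ 00 00 80 7f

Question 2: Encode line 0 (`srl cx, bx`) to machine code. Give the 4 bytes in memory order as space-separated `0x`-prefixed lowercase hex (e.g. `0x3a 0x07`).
L0: srl op=0x30:8|rd=2:2|rs=1:2|pad=0:20 ⇒ 0x30900000 ⇒ little 00 00 90 30

0x00 0x00 0x90 0x30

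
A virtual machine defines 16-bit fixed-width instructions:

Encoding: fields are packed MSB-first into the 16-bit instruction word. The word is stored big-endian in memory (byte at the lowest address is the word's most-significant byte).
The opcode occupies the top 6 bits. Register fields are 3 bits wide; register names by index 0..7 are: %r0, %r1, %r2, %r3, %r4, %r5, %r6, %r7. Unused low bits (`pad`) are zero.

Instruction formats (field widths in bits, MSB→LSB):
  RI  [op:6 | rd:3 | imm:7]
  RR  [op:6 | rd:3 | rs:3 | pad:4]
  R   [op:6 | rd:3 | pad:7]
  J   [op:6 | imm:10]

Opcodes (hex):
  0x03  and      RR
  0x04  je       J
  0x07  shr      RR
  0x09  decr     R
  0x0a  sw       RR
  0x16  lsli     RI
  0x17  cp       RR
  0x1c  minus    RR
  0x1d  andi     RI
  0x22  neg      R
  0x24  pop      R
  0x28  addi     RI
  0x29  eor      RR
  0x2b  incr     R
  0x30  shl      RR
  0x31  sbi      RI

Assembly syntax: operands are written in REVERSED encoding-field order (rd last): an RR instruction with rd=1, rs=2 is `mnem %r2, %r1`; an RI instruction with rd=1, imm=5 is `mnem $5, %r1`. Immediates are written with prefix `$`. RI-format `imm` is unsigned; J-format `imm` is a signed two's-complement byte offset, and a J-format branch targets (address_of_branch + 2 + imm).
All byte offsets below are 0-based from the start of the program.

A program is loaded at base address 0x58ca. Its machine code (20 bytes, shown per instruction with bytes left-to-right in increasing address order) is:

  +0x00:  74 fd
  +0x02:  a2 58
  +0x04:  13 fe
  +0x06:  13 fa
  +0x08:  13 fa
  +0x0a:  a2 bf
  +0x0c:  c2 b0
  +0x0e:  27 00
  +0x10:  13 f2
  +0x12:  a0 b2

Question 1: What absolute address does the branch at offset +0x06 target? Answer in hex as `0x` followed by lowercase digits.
@+06  big-endian(13 fa) = 0x13fa
  top 6b → 0x4 → je [J]
  [9:0] imm=1018 (s10→-6) = $-6
  target = base 0x58ca + off 0x06 + 2 + imm -6 = 0x58cc

0x58cc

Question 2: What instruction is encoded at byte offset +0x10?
off 0x10: read 13 f2 as big → 0x13f2
  top 6b → 0x4 → je [J]
  imm@[9:0]=0x3f2 (s10→-14) ⇒ $-14

je $-14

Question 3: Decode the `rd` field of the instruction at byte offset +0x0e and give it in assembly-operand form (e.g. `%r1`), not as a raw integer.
%r6

+0x0e: 27 00 ⇒ word 0x2700 (big)
  op=0x2700>>10=0x9 ⇒ decr (R)
  [9:7] rd=6 = %r6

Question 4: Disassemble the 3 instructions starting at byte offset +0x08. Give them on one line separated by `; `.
je $-6; addi $63, %r5; shl %r3, %r5

@+08  big-endian(13 fa) = 0x13fa
  op=0x13fa>>10=0x4 ⇒ je (J)
  imm@[9:0]=0x3fa (s10→-6) ⇒ $-6
@+0a  big-endian(a2 bf) = 0xa2bf
  op=0xa2bf>>10=0x28 ⇒ addi (RI)
  rd@[9:7]=0x5 ⇒ %r5
  imm@[6:0]=0x3f ⇒ $63
@+0c  big-endian(c2 b0) = 0xc2b0
  op=0xc2b0>>10=0x30 ⇒ shl (RR)
  rd@[9:7]=0x5 ⇒ %r5
  rs@[6:4]=0x3 ⇒ %r3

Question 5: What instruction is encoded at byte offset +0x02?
addi $88, %r4

[02] a2 58 → 0xa258
  opcode bits[15:10]=0x28: addi/RI
  rd: (w>>7)&0x7=0x4 → %r4
  imm: (w>>0)&0x7f=0x58 → $88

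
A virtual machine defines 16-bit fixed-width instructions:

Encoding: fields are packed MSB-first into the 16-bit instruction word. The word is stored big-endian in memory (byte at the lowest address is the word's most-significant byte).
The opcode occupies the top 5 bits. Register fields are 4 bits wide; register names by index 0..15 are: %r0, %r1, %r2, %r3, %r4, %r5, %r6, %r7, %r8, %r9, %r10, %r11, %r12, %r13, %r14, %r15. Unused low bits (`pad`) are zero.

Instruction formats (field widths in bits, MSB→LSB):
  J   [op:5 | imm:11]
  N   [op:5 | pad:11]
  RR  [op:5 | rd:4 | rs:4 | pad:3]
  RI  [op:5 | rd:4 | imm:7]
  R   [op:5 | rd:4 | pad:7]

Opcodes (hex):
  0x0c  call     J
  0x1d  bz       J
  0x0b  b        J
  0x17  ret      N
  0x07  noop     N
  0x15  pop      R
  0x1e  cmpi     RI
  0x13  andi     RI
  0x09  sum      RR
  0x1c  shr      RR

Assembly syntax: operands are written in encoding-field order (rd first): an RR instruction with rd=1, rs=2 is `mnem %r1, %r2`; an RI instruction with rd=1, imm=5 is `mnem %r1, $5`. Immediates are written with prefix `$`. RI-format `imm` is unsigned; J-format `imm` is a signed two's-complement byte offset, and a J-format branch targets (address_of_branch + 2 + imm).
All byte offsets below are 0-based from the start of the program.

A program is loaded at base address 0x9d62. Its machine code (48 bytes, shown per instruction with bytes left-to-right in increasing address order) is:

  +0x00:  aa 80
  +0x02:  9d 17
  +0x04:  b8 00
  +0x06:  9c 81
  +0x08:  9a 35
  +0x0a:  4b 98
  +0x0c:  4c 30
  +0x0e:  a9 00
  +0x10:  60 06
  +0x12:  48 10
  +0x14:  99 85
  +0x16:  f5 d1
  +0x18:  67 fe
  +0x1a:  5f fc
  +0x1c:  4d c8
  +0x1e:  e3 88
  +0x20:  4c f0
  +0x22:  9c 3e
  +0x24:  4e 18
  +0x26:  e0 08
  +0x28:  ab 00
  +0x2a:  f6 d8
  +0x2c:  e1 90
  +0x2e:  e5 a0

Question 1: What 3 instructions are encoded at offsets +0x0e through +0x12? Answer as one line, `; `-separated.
pop %r2; call $6; sum %r0, %r2

+0x0e: a9 00 ⇒ word 0xa900 (big)
  op=0xa900>>11=0x15 ⇒ pop (R)
  rd: (w>>7)&0xf=0x2 → %r2
+0x10: 60 06 ⇒ word 0x6006 (big)
  op=0x6006>>11=0xc ⇒ call (J)
  imm: (w>>0)&0x7ff=0x6 → $6
+0x12: 48 10 ⇒ word 0x4810 (big)
  op=0x4810>>11=0x9 ⇒ sum (RR)
  rd: (w>>7)&0xf=0x0 → %r0
  rs: (w>>3)&0xf=0x2 → %r2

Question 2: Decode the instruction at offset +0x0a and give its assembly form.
sum %r7, %r3

@+0a  big-endian(4b 98) = 0x4b98
  top 5b → 0x9 → sum [RR]
  [10:7] rd=7 = %r7
  [6:3] rs=3 = %r3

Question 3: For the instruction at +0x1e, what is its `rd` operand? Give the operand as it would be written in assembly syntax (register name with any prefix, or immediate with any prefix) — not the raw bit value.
off 0x1e: read e3 88 as big → 0xe388
  op=0xe388>>11=0x1c ⇒ shr (RR)
  rd@[10:7]=0x7 ⇒ %r7
  rs@[6:3]=0x1 ⇒ %r1

%r7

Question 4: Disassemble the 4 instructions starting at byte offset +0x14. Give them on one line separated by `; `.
andi %r3, $5; cmpi %r11, $81; call $-2; b $-4

off 0x14: read 99 85 as big → 0x9985
  top 5b → 0x13 → andi [RI]
  [10:7] rd=3 = %r3
  [6:0] imm=5 = $5
off 0x16: read f5 d1 as big → 0xf5d1
  top 5b → 0x1e → cmpi [RI]
  [10:7] rd=11 = %r11
  [6:0] imm=81 = $81
off 0x18: read 67 fe as big → 0x67fe
  top 5b → 0xc → call [J]
  [10:0] imm=2046 (s11→-2) = $-2
off 0x1a: read 5f fc as big → 0x5ffc
  top 5b → 0xb → b [J]
  [10:0] imm=2044 (s11→-4) = $-4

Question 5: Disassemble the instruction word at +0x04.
+0x04: b8 00 ⇒ word 0xb800 (big)
  top 5b → 0x17 → ret [N]

ret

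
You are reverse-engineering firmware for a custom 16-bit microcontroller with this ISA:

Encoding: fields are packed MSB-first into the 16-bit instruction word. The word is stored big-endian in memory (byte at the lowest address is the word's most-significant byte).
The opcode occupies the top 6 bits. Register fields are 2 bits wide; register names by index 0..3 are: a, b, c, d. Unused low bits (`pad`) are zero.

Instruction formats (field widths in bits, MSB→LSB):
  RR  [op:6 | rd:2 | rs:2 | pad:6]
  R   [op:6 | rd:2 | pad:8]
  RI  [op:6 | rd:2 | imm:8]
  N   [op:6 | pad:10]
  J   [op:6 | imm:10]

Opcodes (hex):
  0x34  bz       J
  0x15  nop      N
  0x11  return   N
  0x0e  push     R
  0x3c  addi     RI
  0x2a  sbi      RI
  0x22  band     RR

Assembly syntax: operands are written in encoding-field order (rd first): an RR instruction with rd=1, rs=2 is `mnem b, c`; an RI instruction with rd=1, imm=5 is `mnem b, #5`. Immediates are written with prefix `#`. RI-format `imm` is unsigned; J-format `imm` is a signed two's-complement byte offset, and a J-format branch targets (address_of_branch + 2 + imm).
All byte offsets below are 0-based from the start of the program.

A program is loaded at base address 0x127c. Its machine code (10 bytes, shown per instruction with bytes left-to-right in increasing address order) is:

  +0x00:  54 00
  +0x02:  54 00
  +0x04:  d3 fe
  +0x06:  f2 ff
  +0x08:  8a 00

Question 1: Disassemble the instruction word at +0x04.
+0x04: d3 fe ⇒ word 0xd3fe (big)
  top 6b → 0x34 → bz [J]
  [9:0] imm=1022 (s10→-2) = #-2

bz #-2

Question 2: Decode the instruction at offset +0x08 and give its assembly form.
band c, a

+0x08: 8a 00 ⇒ word 0x8a00 (big)
  top 6b → 0x22 → band [RR]
  rd: (w>>8)&0x3=0x2 → c
  rs: (w>>6)&0x3=0x0 → a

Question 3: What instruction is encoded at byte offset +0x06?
off 0x06: read f2 ff as big → 0xf2ff
  op=0xf2ff>>10=0x3c ⇒ addi (RI)
  [9:8] rd=2 = c
  [7:0] imm=255 = #255

addi c, #255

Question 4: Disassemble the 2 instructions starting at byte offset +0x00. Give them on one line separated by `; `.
nop; nop

@+00  big-endian(54 00) = 0x5400
  top 6b → 0x15 → nop [N]
@+02  big-endian(54 00) = 0x5400
  top 6b → 0x15 → nop [N]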